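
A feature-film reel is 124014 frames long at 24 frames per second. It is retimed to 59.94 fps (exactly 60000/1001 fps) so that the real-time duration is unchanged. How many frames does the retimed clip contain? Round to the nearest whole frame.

309725 frames

Frames at target rate = 124014 × (60000/1001) / (24) = 28185000/91 ≈ 309725.275.
Nearest whole frame: 309725.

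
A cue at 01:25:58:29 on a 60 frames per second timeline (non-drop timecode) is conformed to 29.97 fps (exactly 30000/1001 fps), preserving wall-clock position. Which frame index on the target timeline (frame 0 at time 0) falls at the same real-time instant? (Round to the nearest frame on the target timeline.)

frame 154600

Source frame index: (1×3600 + 25×60 + 58) × 60 + 29 = 309509.
Real time: 309509 / (60) = 309509/60 s.
Target frame: (309509/60) × (30000/1001) = 154754500/1001 ≈ 154599.900 → 154600.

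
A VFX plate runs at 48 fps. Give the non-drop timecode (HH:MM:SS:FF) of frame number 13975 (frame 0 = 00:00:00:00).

00:04:51:07

13975 ÷ 48 = 291 full seconds, remainder 7 frames.
291 s = 0 h 4 min 51 s.
Timecode: 00:04:51:07.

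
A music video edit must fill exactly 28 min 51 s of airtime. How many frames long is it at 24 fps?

41544 frames

28 min 51 s = 1731 s.
Frames = 1731 × 24 = 41544.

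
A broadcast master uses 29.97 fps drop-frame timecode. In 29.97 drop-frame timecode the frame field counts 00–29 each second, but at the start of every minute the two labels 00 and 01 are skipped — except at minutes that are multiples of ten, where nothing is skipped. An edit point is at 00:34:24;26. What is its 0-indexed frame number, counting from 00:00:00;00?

As if non-drop at 30 labels/s: (0 × 3600 + 34 × 60 + 24) × 30 + 26 = 61946.
Minute boundaries passed: 34; those not divisible by 10: 34 − 3 = 31; dropped labels = 2 × 31 = 62.
Actual frame index = 61946 − 62 = 61884.

61884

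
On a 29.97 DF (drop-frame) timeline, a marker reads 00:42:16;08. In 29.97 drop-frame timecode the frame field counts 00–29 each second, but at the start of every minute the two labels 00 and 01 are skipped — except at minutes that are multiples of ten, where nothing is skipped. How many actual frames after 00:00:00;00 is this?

Complete 10-minute blocks: 4, each 17982 frames → 71928.
Remaining 2 whole minutes in the current block: 1800 + 1 × 1798 = 3598 frames.
Within the current minute: 16 × 30 + 8 − 2 = 486 (labels ;00/;01 skipped at this minute). Total = 71928 + 3598 + 486 = 76012.

76012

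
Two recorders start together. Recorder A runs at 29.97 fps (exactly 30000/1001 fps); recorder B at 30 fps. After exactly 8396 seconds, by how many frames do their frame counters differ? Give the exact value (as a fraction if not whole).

251880/1001 frames

A emits 30000/1001 × 8396 = 251880000/1001 frames; B emits 30 × 8396 = 251880.
Difference = 251880/1001 frames (≈ 251.6284); B is ahead of A.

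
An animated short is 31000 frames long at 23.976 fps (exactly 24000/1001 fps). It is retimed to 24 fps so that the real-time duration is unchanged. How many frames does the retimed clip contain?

Target frames = source frames × (target rate / source rate) = 31000 × (24)/(24000/1001) = 31000 × 1001/1000 = 31031.

31031 frames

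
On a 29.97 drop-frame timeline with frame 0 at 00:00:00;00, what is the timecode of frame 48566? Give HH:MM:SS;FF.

Each 10-minute DF block holds 10 × 60 × 30 − 9 × 2 = 17982 frames. 48566 ÷ 17982 → 2 full blocks, remainder 12602.
Within the partial block the first minute is 1800 frames and each further minute 1798, so 7 further minute boundaries passed. Total skipped labels = 18 × 2 + 2 × 7 = 50.
Non-drop label index = 48566 + 50 = 48616; at 30 labels/s that is 00:27:00:16, i.e. DF 00:27:00;16.

00:27:00;16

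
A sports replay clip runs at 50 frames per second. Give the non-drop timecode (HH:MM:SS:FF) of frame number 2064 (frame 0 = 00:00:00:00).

00:00:41:14

2064 ÷ 50 = 41 full seconds, remainder 14 frames.
41 s = 0 h 0 min 41 s.
Timecode: 00:00:41:14.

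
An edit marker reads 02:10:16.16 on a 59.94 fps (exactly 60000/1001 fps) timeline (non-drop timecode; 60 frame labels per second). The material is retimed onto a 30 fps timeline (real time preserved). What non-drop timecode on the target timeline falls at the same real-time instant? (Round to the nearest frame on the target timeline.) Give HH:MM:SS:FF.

02:10:24:02

Source frame index: (2×3600 + 10×60 + 16) × 60 + 16 = 468976.
Real time: 468976 / (60000/1001) = 29340311/3750 s.
Target frame: (29340311/3750) × (30) = 29340311/125 ≈ 234722.488 → 234722.
At 30 labels/s: frame 234722 → 02:10:24:02.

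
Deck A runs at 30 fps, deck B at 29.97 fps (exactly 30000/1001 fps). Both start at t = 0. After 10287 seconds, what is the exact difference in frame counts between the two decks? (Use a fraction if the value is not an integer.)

308610/1001 frames

A emits 30 × 10287 = 308610 frames; B emits 30000/1001 × 10287 = 308610000/1001.
Difference = 308610/1001 frames (≈ 308.3017); B is behind A.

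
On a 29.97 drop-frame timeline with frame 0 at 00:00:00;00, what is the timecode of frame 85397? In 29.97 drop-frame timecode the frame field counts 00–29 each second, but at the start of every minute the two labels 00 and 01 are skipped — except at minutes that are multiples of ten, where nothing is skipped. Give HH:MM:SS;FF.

Each 10-minute DF block holds 10 × 60 × 30 − 9 × 2 = 17982 frames. 85397 ÷ 17982 → 4 full blocks, remainder 13469.
Within the partial block the first minute is 1800 frames and each further minute 1798, so 7 further minute boundaries passed. Total skipped labels = 18 × 4 + 2 × 7 = 86.
Non-drop label index = 85397 + 86 = 85483; at 30 labels/s that is 00:47:29:13, i.e. DF 00:47:29;13.

00:47:29;13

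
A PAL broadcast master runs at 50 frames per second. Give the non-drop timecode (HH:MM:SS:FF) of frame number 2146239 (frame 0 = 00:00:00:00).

11:55:24:39

2146239 ÷ 50 = 42924 full seconds, remainder 39 frames.
42924 s = 11 h 55 min 24 s.
Timecode: 11:55:24:39.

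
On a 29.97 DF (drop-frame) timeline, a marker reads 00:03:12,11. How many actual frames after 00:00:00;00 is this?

Complete 10-minute blocks: 0, each 17982 frames → 0.
Remaining 3 whole minutes in the current block: 1800 + 2 × 1798 = 5396 frames.
Within the current minute: 12 × 30 + 11 − 2 = 369 (labels ;00/;01 skipped at this minute). Total = 0 + 5396 + 369 = 5765.

5765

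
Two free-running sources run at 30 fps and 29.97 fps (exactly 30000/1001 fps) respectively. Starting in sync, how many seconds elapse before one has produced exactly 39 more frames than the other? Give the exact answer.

1301.3 seconds

The gap grows by |30000/1001 − 30| = 30/1001 frames per second.
Time for a 39-frame gap: 39 ÷ (30/1001) = 1301.3 s.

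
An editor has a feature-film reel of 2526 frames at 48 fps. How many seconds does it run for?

Running time = 2526 / (48) = 52.625 s.

52.625 seconds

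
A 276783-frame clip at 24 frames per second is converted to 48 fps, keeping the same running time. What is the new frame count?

Target frames = source frames × (target rate / source rate) = 276783 × (48)/(24) = 276783 × 2 = 553566.

553566 frames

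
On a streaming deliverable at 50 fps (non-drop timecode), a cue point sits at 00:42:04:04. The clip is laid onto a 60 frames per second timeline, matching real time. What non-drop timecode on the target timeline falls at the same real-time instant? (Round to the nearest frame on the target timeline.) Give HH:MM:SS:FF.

00:42:04:05

Source frame index: (0×3600 + 42×60 + 4) × 50 + 4 = 126204.
Real time: 126204 / (50) = 63102/25 s.
Target frame: (63102/25) × (60) = 757224/5 ≈ 151444.800 → 151445.
At 60 labels/s: frame 151445 → 00:42:04:05.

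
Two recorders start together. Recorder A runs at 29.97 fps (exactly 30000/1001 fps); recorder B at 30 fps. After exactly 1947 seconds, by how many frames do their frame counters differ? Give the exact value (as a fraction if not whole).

5310/91 frames

A emits 30000/1001 × 1947 = 5310000/91 frames; B emits 30 × 1947 = 58410.
Difference = 5310/91 frames (≈ 58.3516); B is ahead of A.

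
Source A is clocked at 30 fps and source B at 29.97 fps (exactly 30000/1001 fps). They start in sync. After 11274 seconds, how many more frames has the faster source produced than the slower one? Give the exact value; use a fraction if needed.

A emits 30 × 11274 = 338220 frames; B emits 30000/1001 × 11274 = 338220000/1001.
Difference = 338220/1001 frames (≈ 337.8821); B is behind A.

338220/1001 frames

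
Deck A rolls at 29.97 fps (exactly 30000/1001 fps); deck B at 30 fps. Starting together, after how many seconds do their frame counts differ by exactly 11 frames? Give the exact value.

11011/30 seconds

The gap grows by |30 − 30000/1001| = 30/1001 frames per second.
Time for a 11-frame gap: 11 ÷ (30/1001) = 11011/30 s.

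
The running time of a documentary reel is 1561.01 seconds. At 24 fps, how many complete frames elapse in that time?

37464 frames

Frames = 1561.01 × 24 = 936606/25 ≈ 37464.2400.
Complete frames: 37464.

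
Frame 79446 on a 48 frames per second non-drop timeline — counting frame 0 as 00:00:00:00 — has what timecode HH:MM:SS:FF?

79446 ÷ 48 = 1655 full seconds, remainder 6 frames.
1655 s = 0 h 27 min 35 s.
Timecode: 00:27:35:06.

00:27:35:06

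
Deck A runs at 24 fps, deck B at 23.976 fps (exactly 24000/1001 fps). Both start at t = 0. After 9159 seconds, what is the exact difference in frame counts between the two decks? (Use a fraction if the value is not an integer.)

219816/1001 frames

A emits 24 × 9159 = 219816 frames; B emits 24000/1001 × 9159 = 219816000/1001.
Difference = 219816/1001 frames (≈ 219.5964); B is behind A.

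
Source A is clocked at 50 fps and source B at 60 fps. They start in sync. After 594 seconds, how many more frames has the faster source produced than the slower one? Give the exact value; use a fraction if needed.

5940 frames

A emits 50 × 594 = 29700 frames; B emits 60 × 594 = 35640.
Difference = 5940 frames; B is ahead of A.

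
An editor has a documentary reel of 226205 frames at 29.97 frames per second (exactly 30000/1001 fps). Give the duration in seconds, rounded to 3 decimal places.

Running time = 226205 × 1001/30000 = 45286241/6000 s ≈ 7547.707 s.

7547.707 seconds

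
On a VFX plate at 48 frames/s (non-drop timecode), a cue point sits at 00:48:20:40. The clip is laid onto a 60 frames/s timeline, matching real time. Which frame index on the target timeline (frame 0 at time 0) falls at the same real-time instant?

frame 174050

Source frame index: (0×3600 + 48×60 + 20) × 48 + 40 = 139240.
Real time: 139240 / (48) = 17405/6 s.
Target frame: (17405/6) × (60) = 174050.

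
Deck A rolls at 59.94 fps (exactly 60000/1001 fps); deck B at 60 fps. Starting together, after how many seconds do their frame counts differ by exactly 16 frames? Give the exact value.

The gap grows by |60 − 60000/1001| = 60/1001 frames per second.
Time for a 16-frame gap: 16 ÷ (60/1001) = 4004/15 s.

4004/15 seconds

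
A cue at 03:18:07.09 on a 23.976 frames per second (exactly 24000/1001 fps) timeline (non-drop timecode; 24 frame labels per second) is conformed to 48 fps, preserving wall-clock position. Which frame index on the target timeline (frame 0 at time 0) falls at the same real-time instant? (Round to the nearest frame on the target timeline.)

Source frame index: (3×3600 + 18×60 + 7) × 24 + 9 = 285297.
Real time: 285297 / (24000/1001) = 95194099/8000 s.
Target frame: (95194099/8000) × (48) = 285582297/500 ≈ 571164.594 → 571165.

frame 571165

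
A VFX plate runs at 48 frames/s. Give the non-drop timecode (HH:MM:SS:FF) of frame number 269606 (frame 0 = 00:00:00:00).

269606 ÷ 48 = 5616 full seconds, remainder 38 frames.
5616 s = 1 h 33 min 36 s.
Timecode: 01:33:36:38.

01:33:36:38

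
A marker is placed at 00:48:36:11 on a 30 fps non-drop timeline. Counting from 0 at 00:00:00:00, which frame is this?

87491

Total seconds to the label: (0 × 3600 + 48 × 60 + 36) = 2916.
Frame index = 2916 × 30 + 11 = 87491.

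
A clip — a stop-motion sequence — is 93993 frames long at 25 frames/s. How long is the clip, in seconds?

Running time = 93993 / (25) = 3759.72 s.

3759.72 seconds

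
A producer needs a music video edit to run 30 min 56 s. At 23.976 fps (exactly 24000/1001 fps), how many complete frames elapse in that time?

44499 frames

30 min 56 s = 1856 s.
Frames = 1856 × 24000/1001 = 44544000/1001 ≈ 44499.5005.
Complete frames: 44499.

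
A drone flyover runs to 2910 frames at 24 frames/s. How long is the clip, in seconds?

Running time = 2910 / (24) = 121.25 s.

121.25 seconds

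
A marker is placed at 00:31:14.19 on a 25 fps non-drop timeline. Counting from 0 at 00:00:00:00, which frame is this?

Total seconds to the label: (0 × 3600 + 31 × 60 + 14) = 1874.
Frame index = 1874 × 25 + 19 = 46869.

46869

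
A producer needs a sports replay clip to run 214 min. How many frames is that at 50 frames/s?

214 min = 12840 s.
Frames = 12840 × 50 = 642000.

642000 frames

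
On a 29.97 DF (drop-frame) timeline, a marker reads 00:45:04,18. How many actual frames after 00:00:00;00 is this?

Complete 10-minute blocks: 4, each 17982 frames → 71928.
Remaining 5 whole minutes in the current block: 1800 + 4 × 1798 = 8992 frames.
Within the current minute: 4 × 30 + 18 − 2 = 136 (labels ;00/;01 skipped at this minute). Total = 71928 + 8992 + 136 = 81056.

81056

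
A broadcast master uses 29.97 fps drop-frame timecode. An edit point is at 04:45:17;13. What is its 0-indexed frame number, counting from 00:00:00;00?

As if non-drop at 30 labels/s: (4 × 3600 + 45 × 60 + 17) × 30 + 13 = 513523.
Minute boundaries passed: 285; those not divisible by 10: 285 − 28 = 257; dropped labels = 2 × 257 = 514.
Actual frame index = 513523 − 514 = 513009.

513009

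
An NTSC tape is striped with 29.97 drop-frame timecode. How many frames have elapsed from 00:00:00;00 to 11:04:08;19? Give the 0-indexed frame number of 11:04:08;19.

1194263

As if non-drop at 30 labels/s: (11 × 3600 + 4 × 60 + 8) × 30 + 19 = 1195459.
Minute boundaries passed: 664; those not divisible by 10: 664 − 66 = 598; dropped labels = 2 × 598 = 1196.
Actual frame index = 1195459 − 1196 = 1194263.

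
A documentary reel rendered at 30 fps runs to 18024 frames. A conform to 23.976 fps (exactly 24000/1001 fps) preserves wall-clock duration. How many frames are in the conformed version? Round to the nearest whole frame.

Frames at target rate = 18024 × (24000/1001) / (30) = 14419200/1001 ≈ 14404.795.
Nearest whole frame: 14405.

14405 frames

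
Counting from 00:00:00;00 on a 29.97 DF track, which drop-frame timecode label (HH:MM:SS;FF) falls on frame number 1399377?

Ten DF minutes hold 17982 frames, so frame 1399377 lies in block 77 (frames 1384614–1402595) with 14763 frames into that block.
The block's first minute is 1800 frames and the rest 1798 each; 14763 frames reaches minute 8, so 77 × 18 + 8 × 2 = 1402 labels have been skipped so far.
Adding those back, label number 1399377 + 1402 = 1400779 at 30 labels/s is 46692 s + 19 f = 12 h 58 min 12 s frame 19, i.e. 12:58:12;19.

12:58:12;19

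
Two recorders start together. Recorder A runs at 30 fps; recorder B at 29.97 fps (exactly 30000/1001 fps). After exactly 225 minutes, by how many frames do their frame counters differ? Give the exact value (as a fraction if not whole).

225 min = 13500 s.
A emits 30 × 13500 = 405000 frames; B emits 30000/1001 × 13500 = 405000000/1001.
Difference = 405000/1001 frames (≈ 404.5954); B is behind A.

405000/1001 frames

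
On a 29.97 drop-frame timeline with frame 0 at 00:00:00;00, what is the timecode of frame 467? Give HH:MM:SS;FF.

00:00:15;17

Ten DF minutes hold 17982 frames, so frame 467 lies in block 0 (frames 0–17981) with 467 frames into that block.
The block's first minute is 1800 frames and the rest 1798 each; 467 frames reaches minute 0, so 0 × 18 + 0 × 2 = 0 labels have been skipped so far.
Adding those back, label number 467 + 0 = 467 at 30 labels/s is 15 s + 17 f = 0 h 0 min 15 s frame 17, i.e. 00:00:15;17.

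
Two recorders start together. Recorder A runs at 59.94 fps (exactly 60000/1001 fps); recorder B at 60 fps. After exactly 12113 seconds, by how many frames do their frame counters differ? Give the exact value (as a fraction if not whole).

A emits 60000/1001 × 12113 = 726780000/1001 frames; B emits 60 × 12113 = 726780.
Difference = 726780/1001 frames (≈ 726.0539); B is ahead of A.

726780/1001 frames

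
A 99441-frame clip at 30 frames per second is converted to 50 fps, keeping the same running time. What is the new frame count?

165735 frames

Target frames = source frames × (target rate / source rate) = 99441 × (50)/(30) = 99441 × 5/3 = 165735.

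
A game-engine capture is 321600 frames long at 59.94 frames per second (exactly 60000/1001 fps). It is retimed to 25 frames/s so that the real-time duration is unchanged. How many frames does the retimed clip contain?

Target frames = source frames × (target rate / source rate) = 321600 × (25)/(60000/1001) = 321600 × 1001/2400 = 134134.

134134 frames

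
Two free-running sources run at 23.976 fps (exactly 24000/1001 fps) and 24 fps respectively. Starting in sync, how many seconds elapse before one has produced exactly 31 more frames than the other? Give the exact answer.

The gap grows by |24 − 24000/1001| = 24/1001 frames per second.
Time for a 31-frame gap: 31 ÷ (24/1001) = 31031/24 s.

31031/24 seconds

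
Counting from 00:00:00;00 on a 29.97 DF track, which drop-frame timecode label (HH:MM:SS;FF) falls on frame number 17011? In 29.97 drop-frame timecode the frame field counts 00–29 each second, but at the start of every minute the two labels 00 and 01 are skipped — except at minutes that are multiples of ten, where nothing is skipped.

Ten DF minutes hold 17982 frames, so frame 17011 lies in block 0 (frames 0–17981) with 17011 frames into that block.
The block's first minute is 1800 frames and the rest 1798 each; 17011 frames reaches minute 9, so 0 × 18 + 9 × 2 = 18 labels have been skipped so far.
Adding those back, label number 17011 + 18 = 17029 at 30 labels/s is 567 s + 19 f = 0 h 9 min 27 s frame 19, i.e. 00:09:27;19.

00:09:27;19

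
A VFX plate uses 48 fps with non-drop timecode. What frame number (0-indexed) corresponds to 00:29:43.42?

85626

Total seconds to the label: (0 × 3600 + 29 × 60 + 43) = 1783.
Frame index = 1783 × 48 + 42 = 85626.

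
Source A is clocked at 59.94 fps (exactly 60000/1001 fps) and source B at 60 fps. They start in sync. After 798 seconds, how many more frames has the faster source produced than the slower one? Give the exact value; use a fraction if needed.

6840/143 frames

A emits 60000/1001 × 798 = 6840000/143 frames; B emits 60 × 798 = 47880.
Difference = 6840/143 frames (≈ 47.8322); B is ahead of A.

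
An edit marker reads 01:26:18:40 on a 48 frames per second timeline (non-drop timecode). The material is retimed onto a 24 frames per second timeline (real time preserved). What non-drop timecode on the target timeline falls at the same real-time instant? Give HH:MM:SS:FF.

Source frame index: (1×3600 + 26×60 + 18) × 48 + 40 = 248584.
Real time: 248584 / (48) = 31073/6 s.
Target frame: (31073/6) × (24) = 124292.
At 24 labels/s: frame 124292 → 01:26:18:20.

01:26:18:20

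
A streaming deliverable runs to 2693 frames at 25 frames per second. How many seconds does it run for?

107.72 seconds

Running time = 2693 / (25) = 107.72 s.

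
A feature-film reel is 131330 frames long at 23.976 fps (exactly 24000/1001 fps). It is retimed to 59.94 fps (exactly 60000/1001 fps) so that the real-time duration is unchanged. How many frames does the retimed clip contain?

Target frames = source frames × (target rate / source rate) = 131330 × (60000/1001)/(24000/1001) = 131330 × 5/2 = 328325.

328325 frames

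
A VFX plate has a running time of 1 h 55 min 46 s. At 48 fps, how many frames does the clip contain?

333408 frames

1 h 55 min 46 s = 6946 s.
Frames = 6946 × 48 = 333408.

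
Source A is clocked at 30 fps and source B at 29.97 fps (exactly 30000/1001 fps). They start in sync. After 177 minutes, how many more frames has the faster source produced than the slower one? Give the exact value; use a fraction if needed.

177 min = 10620 s.
A emits 30 × 10620 = 318600 frames; B emits 30000/1001 × 10620 = 318600000/1001.
Difference = 318600/1001 frames (≈ 318.2817); B is behind A.

318600/1001 frames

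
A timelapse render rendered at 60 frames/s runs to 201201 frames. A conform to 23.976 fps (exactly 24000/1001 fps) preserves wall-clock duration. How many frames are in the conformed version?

80400 frames

Target frames = source frames × (target rate / source rate) = 201201 × (24000/1001)/(60) = 201201 × 400/1001 = 80400.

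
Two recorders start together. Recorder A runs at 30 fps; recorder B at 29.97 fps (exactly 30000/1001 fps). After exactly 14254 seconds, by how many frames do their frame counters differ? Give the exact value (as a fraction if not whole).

A emits 30 × 14254 = 427620 frames; B emits 30000/1001 × 14254 = 427620000/1001.
Difference = 427620/1001 frames (≈ 427.1928); B is behind A.

427620/1001 frames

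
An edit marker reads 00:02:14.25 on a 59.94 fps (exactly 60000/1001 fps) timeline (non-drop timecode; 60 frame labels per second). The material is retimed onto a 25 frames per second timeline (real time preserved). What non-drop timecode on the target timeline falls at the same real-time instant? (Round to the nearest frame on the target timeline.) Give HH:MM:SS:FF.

Source frame index: (0×3600 + 2×60 + 14) × 60 + 25 = 8065.
Real time: 8065 / (60000/1001) = 1614613/12000 s.
Target frame: (1614613/12000) × (25) = 1614613/480 ≈ 3363.777 → 3364.
At 25 labels/s: frame 3364 → 00:02:14:14.

00:02:14:14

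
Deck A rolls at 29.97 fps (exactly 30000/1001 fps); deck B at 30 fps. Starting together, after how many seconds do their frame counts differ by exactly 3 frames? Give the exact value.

100.1 seconds

The gap grows by |30 − 30000/1001| = 30/1001 frames per second.
Time for a 3-frame gap: 3 ÷ (30/1001) = 100.1 s.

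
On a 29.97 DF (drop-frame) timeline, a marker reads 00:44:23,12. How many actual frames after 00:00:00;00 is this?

Complete 10-minute blocks: 4, each 17982 frames → 71928.
Remaining 4 whole minutes in the current block: 1800 + 3 × 1798 = 7194 frames.
Within the current minute: 23 × 30 + 12 − 2 = 700 (labels ;00/;01 skipped at this minute). Total = 71928 + 7194 + 700 = 79822.

79822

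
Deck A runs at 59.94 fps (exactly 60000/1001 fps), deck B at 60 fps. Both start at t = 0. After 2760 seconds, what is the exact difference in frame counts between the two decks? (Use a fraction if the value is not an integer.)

A emits 60000/1001 × 2760 = 165600000/1001 frames; B emits 60 × 2760 = 165600.
Difference = 165600/1001 frames (≈ 165.4346); B is ahead of A.

165600/1001 frames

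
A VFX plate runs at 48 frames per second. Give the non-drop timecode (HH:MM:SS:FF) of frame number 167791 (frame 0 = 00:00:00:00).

00:58:15:31

167791 ÷ 48 = 3495 full seconds, remainder 31 frames.
3495 s = 0 h 58 min 15 s.
Timecode: 00:58:15:31.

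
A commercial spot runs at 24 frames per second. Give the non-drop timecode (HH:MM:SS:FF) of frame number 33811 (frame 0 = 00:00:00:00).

00:23:28:19

33811 ÷ 24 = 1408 full seconds, remainder 19 frames.
1408 s = 0 h 23 min 28 s.
Timecode: 00:23:28:19.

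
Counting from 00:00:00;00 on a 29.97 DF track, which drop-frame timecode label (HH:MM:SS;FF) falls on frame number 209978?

Each 10-minute DF block holds 10 × 60 × 30 − 9 × 2 = 17982 frames. 209978 ÷ 17982 → 11 full blocks, remainder 12176.
Within the partial block the first minute is 1800 frames and each further minute 1798, so 6 further minute boundaries passed. Total skipped labels = 18 × 11 + 2 × 6 = 210.
Non-drop label index = 209978 + 210 = 210188; at 30 labels/s that is 01:56:46:08, i.e. DF 01:56:46;08.

01:56:46;08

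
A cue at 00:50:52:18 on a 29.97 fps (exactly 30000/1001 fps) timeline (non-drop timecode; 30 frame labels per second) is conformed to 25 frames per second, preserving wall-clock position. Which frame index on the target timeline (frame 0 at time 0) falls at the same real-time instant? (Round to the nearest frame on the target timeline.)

Source frame index: (0×3600 + 50×60 + 52) × 30 + 18 = 91578.
Real time: 91578 / (30000/1001) = 15278263/5000 s.
Target frame: (15278263/5000) × (25) = 15278263/200 ≈ 76391.315 → 76391.

frame 76391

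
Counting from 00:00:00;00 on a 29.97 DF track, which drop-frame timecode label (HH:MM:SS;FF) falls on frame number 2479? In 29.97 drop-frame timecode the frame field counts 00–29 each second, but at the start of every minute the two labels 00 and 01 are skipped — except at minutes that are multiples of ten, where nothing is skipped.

Each 10-minute DF block holds 10 × 60 × 30 − 9 × 2 = 17982 frames. 2479 ÷ 17982 → 0 full blocks, remainder 2479.
Within the partial block the first minute is 1800 frames and each further minute 1798, so 1 further minute boundary passed. Total skipped labels = 18 × 0 + 2 × 1 = 2.
Non-drop label index = 2479 + 2 = 2481; at 30 labels/s that is 00:01:22:21, i.e. DF 00:01:22;21.

00:01:22;21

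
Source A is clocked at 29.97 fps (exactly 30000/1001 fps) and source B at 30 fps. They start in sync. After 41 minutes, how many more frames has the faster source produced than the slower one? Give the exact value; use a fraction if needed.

73800/1001 frames

41 min = 2460 s.
A emits 30000/1001 × 2460 = 73800000/1001 frames; B emits 30 × 2460 = 73800.
Difference = 73800/1001 frames (≈ 73.7263); B is ahead of A.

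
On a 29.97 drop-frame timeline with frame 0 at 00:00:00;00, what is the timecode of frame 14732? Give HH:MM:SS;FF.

00:08:11;18

Ten DF minutes hold 17982 frames, so frame 14732 lies in block 0 (frames 0–17981) with 14732 frames into that block.
The block's first minute is 1800 frames and the rest 1798 each; 14732 frames reaches minute 8, so 0 × 18 + 8 × 2 = 16 labels have been skipped so far.
Adding those back, label number 14732 + 16 = 14748 at 30 labels/s is 491 s + 18 f = 0 h 8 min 11 s frame 18, i.e. 00:08:11;18.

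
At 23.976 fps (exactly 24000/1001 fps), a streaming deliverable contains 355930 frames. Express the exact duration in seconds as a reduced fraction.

Running time = 355930 ÷ (24000/1001) = 355930 × 1001/24000 = 35628593/2400 s.

35628593/2400 seconds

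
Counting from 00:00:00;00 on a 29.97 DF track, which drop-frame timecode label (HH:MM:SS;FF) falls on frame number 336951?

03:07:22;29

Each 10-minute DF block holds 10 × 60 × 30 − 9 × 2 = 17982 frames. 336951 ÷ 17982 → 18 full blocks, remainder 13275.
Within the partial block the first minute is 1800 frames and each further minute 1798, so 7 further minute boundaries passed. Total skipped labels = 18 × 18 + 2 × 7 = 338.
Non-drop label index = 336951 + 338 = 337289; at 30 labels/s that is 03:07:22:29, i.e. DF 03:07:22;29.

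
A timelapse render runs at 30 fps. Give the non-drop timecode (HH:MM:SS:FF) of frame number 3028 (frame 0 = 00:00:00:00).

3028 ÷ 30 = 100 full seconds, remainder 28 frames.
100 s = 0 h 1 min 40 s.
Timecode: 00:01:40:28.

00:01:40:28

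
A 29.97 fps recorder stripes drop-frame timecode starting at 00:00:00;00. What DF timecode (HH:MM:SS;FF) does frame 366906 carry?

03:24:02;14

Ten DF minutes hold 17982 frames, so frame 366906 lies in block 20 (frames 359640–377621) with 7266 frames into that block.
The block's first minute is 1800 frames and the rest 1798 each; 7266 frames reaches minute 4, so 20 × 18 + 4 × 2 = 368 labels have been skipped so far.
Adding those back, label number 366906 + 368 = 367274 at 30 labels/s is 12242 s + 14 f = 3 h 24 min 2 s frame 14, i.e. 03:24:02;14.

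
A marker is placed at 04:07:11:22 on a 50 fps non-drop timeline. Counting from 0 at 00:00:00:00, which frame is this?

Total seconds to the label: (4 × 3600 + 7 × 60 + 11) = 14831.
Frame index = 14831 × 50 + 22 = 741572.

741572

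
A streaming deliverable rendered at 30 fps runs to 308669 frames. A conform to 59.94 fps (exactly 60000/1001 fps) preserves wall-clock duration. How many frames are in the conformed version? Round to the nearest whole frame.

616721 frames

Frames at target rate = 308669 × (60000/1001) / (30) = 617338000/1001 ≈ 616721.279.
Nearest whole frame: 616721.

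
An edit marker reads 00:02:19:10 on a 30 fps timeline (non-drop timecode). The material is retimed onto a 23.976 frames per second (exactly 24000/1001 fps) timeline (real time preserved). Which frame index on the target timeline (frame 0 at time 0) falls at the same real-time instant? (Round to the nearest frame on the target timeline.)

Source frame index: (0×3600 + 2×60 + 19) × 30 + 10 = 4180.
Real time: 4180 / (30) = 418/3 s.
Target frame: (418/3) × (24000/1001) = 304000/91 ≈ 3340.659 → 3341.

frame 3341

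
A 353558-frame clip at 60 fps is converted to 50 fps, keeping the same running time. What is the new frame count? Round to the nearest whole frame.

294632 frames

Frames at target rate = 353558 × (50) / (60) = 883895/3 ≈ 294631.667.
Nearest whole frame: 294632.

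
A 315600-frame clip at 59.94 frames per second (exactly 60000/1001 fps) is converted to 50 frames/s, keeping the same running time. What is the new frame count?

Target frames = source frames × (target rate / source rate) = 315600 × (50)/(60000/1001) = 315600 × 1001/1200 = 263263.

263263 frames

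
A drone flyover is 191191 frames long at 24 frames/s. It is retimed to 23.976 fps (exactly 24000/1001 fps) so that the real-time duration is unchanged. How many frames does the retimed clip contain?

Target frames = source frames × (target rate / source rate) = 191191 × (24000/1001)/(24) = 191191 × 1000/1001 = 191000.

191000 frames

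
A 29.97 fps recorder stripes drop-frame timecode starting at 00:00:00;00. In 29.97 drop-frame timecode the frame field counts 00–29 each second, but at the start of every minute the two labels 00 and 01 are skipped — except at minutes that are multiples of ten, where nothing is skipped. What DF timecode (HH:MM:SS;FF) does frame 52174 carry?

00:29:00;28

Each 10-minute DF block holds 10 × 60 × 30 − 9 × 2 = 17982 frames. 52174 ÷ 17982 → 2 full blocks, remainder 16210.
Within the partial block the first minute is 1800 frames and each further minute 1798, so 9 further minute boundaries passed. Total skipped labels = 18 × 2 + 2 × 9 = 54.
Non-drop label index = 52174 + 54 = 52228; at 30 labels/s that is 00:29:00:28, i.e. DF 00:29:00;28.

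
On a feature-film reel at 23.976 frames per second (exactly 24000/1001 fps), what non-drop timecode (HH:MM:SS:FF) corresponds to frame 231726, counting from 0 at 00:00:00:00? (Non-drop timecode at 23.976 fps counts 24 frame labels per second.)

02:40:55:06

231726 ÷ 24 = 9655 full seconds, remainder 6 frames.
9655 s = 2 h 40 min 55 s.
Timecode: 02:40:55:06.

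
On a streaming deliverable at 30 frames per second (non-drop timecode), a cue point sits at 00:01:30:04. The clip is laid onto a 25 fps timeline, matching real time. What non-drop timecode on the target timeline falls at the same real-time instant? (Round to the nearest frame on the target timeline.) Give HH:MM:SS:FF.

00:01:30:03

Source frame index: (0×3600 + 1×60 + 30) × 30 + 4 = 2704.
Real time: 2704 / (30) = 1352/15 s.
Target frame: (1352/15) × (25) = 6760/3 ≈ 2253.333 → 2253.
At 25 labels/s: frame 2253 → 00:01:30:03.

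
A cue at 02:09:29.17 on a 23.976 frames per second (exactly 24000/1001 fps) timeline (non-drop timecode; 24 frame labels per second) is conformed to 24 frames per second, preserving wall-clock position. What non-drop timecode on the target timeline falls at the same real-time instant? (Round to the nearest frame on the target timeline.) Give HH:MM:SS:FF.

02:09:37:11

Source frame index: (2×3600 + 9×60 + 29) × 24 + 17 = 186473.
Real time: 186473 / (24000/1001) = 186659473/24000 s.
Target frame: (186659473/24000) × (24) = 186659473/1000 ≈ 186659.473 → 186659.
At 24 labels/s: frame 186659 → 02:09:37:11.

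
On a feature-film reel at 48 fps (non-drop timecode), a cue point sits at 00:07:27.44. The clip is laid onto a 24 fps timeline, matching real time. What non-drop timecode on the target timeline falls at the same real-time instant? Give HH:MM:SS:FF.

00:07:27:22

Source frame index: (0×3600 + 7×60 + 27) × 48 + 44 = 21500.
Real time: 21500 / (48) = 5375/12 s.
Target frame: (5375/12) × (24) = 10750.
At 24 labels/s: frame 10750 → 00:07:27:22.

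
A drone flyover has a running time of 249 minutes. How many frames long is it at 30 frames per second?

448200 frames

249 min = 14940 s.
Frames = 14940 × 30 = 448200.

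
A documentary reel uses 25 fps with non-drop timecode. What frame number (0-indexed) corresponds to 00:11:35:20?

frame 17395

Total seconds to the label: (0 × 3600 + 11 × 60 + 35) = 695.
Frame index = 695 × 25 + 20 = 17395.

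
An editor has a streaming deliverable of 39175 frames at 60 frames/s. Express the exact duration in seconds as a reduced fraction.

7835/12 seconds

Running time = 39175 ÷ (60) = 39175 × 1/60 = 7835/12 s.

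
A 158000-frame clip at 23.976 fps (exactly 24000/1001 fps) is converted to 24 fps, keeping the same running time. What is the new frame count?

158158 frames

Target frames = source frames × (target rate / source rate) = 158000 × (24)/(24000/1001) = 158000 × 1001/1000 = 158158.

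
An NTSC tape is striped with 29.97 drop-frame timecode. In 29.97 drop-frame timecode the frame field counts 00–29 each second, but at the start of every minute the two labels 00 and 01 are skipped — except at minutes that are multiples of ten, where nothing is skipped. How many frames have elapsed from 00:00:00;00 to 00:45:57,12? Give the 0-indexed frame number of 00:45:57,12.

Complete 10-minute blocks: 4, each 17982 frames → 71928.
Remaining 5 whole minutes in the current block: 1800 + 4 × 1798 = 8992 frames.
Within the current minute: 57 × 30 + 12 − 2 = 1720 (labels ;00/;01 skipped at this minute). Total = 71928 + 8992 + 1720 = 82640.

82640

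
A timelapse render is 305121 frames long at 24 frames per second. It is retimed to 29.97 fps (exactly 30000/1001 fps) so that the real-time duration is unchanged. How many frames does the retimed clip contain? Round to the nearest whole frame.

381020 frames

Frames at target rate = 305121 × (30000/1001) / (24) = 381401250/1001 ≈ 381020.230.
Nearest whole frame: 381020.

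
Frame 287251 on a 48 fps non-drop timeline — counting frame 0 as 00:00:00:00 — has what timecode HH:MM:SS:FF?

01:39:44:19

287251 ÷ 48 = 5984 full seconds, remainder 19 frames.
5984 s = 1 h 39 min 44 s.
Timecode: 01:39:44:19.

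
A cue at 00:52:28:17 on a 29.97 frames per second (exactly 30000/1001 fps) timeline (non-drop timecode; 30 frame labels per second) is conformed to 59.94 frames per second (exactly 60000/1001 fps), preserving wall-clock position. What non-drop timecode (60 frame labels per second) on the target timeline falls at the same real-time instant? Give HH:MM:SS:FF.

00:52:28:34

Source frame index: (0×3600 + 52×60 + 28) × 30 + 17 = 94457.
Real time: 94457 / (30000/1001) = 94551457/30000 s.
Target frame: (94551457/30000) × (60000/1001) = 188914.
At 60 labels/s: frame 188914 → 00:52:28:34.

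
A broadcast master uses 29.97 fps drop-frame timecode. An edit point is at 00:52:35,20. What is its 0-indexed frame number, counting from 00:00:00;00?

Complete 10-minute blocks: 5, each 17982 frames → 89910.
Remaining 2 whole minutes in the current block: 1800 + 1 × 1798 = 3598 frames.
Within the current minute: 35 × 30 + 20 − 2 = 1068 (labels ;00/;01 skipped at this minute). Total = 89910 + 3598 + 1068 = 94576.

94576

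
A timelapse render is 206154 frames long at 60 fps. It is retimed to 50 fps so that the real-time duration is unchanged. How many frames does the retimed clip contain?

Target frames = source frames × (target rate / source rate) = 206154 × (50)/(60) = 206154 × 5/6 = 171795.

171795 frames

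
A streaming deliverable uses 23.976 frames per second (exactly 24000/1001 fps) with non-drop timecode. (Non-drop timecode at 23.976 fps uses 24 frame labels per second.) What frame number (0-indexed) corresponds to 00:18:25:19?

Total seconds to the label: (0 × 3600 + 18 × 60 + 25) = 1105.
Frame index = 1105 × 24 + 19 = 26539.

26539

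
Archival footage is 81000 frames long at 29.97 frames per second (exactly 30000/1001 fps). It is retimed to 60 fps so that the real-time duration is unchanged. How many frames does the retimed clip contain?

162162 frames

Target frames = source frames × (target rate / source rate) = 81000 × (60)/(30000/1001) = 81000 × 1001/500 = 162162.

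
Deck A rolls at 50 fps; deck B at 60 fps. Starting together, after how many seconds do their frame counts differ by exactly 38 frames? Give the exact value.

The gap grows by |60 − 50| = 10 frames per second.
Time for a 38-frame gap: 38 ÷ (10) = 3.8 s.

3.8 seconds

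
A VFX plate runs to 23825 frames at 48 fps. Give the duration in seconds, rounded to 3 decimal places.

Running time = 23825 × 1/48 = 23825/48 s ≈ 496.354 s.

496.354 seconds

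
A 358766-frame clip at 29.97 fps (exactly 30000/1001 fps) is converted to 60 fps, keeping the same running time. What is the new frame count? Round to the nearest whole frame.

Frames at target rate = 358766 × (60) / (30000/1001) = 179562383/250 ≈ 718249.532.
Nearest whole frame: 718250.

718250 frames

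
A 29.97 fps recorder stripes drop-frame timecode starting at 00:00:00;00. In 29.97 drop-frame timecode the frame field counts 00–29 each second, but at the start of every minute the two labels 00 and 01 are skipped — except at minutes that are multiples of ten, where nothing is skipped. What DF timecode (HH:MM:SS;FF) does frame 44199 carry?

Each 10-minute DF block holds 10 × 60 × 30 − 9 × 2 = 17982 frames. 44199 ÷ 17982 → 2 full blocks, remainder 8235.
Within the partial block the first minute is 1800 frames and each further minute 1798, so 4 further minute boundaries passed. Total skipped labels = 18 × 2 + 2 × 4 = 44.
Non-drop label index = 44199 + 44 = 44243; at 30 labels/s that is 00:24:34:23, i.e. DF 00:24:34;23.

00:24:34;23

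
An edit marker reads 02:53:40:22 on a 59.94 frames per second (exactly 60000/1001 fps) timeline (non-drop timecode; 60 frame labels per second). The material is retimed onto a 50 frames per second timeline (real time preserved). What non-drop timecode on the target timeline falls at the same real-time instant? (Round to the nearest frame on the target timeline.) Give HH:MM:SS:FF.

02:53:50:39

Source frame index: (2×3600 + 53×60 + 40) × 60 + 22 = 625222.
Real time: 625222 / (60000/1001) = 312923611/30000 s.
Target frame: (312923611/30000) × (50) = 312923611/600 ≈ 521539.352 → 521539.
At 50 labels/s: frame 521539 → 02:53:50:39.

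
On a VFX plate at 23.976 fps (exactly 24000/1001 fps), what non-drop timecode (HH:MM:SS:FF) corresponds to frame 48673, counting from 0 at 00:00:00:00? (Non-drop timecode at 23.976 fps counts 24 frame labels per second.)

00:33:48:01

48673 ÷ 24 = 2028 full seconds, remainder 1 frame.
2028 s = 0 h 33 min 48 s.
Timecode: 00:33:48:01.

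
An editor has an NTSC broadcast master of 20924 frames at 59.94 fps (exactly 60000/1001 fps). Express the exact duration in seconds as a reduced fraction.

5236231/15000 seconds

Running time = 20924 ÷ (60000/1001) = 20924 × 1001/60000 = 5236231/15000 s.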